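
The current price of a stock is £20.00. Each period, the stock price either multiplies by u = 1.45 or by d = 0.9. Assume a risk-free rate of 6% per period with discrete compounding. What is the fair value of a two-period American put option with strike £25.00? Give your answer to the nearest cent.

£5.00

Risk-neutral probability p = (1 + 0.06 − 0.9)/(1.45 − 0.9) = 0.1600/0.5500 = 0.2909
Terminal stock prices: S_uu = 42.05, S_ud = 26.1, S_dd = 16.2
Terminal payoffs (K − S): max(-17.05, 0) = 0, max(-1.1, 0) = 0, max(8.8, 0) = 8.8
Node u (S = 29): continuation = 1/1.06·[0.2909·0.0000 + 0.7091·0.0000] = 0.0000; exercise value = 0.0000 ≤ continuation, so V_u = 0.0000
Node d (S = 18): continuation = 1/1.06·[0.2909·0.0000 + 0.7091·8.8000] = 5.8868; exercise value = 7.0000 > continuation, so V_d = 7.0000 (exercise)
Node 0 (S = 20): continuation = 1/1.06·[0.2909·0.0000 + 0.7091·7.0000] = 4.6827; exercise value = 5.0000 > continuation, so V_0 = 5.0000 (exercise)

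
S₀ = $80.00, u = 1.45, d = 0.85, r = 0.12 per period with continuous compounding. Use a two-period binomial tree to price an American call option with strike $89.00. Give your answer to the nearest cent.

Risk-neutral probability p = (e^0.12 − 0.85)/(1.45 − 0.85) = 0.2775/0.6000 = 0.4625
Terminal stock prices: S_uu = 168.2, S_ud = 98.6, S_dd = 57.8
Terminal payoffs (S − K): max(79.2, 0) = 79.2, max(9.6, 0) = 9.6, max(-31.2, 0) = 0
Node u (S = 116): continuation = e^(−0.12)·[0.4625·79.2000 + 0.5375·9.6000] = 37.0641; exercise value = 27.0000 ≤ continuation, so V_u = 37.0641
Node d (S = 68): continuation = e^(−0.12)·[0.4625·9.6000 + 0.5375·0.0000] = 3.9379; exercise value = 0.0000 ≤ continuation, so V_d = 3.9379
Node 0 (S = 80): continuation = e^(−0.12)·[0.4625·37.0641 + 0.5375·3.9379] = 17.0808; exercise value = 0.0000 ≤ continuation, so V_0 = 17.0808

$17.08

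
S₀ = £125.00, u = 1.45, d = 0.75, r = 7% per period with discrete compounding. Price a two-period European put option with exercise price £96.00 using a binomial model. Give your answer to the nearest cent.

Risk-neutral probability p = (1 + 0.07 − 0.75)/(1.45 − 0.75) = 0.3200/0.7000 = 0.4571
Terminal stock prices: S_uu = 262.8, S_ud = 135.9, S_dd = 70.31
Terminal payoffs (K − S): max(-166.8, 0) = 0, max(-39.94, 0) = 0, max(25.69, 0) = 25.69
Node u (S = 181.2): V_u = 1/1.07·[0.4571·0.0000 + 0.5429·0.0000] = 0.0000
Node d (S = 93.75): V_d = 1/1.07·[0.4571·0.0000 + 0.5429·25.6875] = 13.0324
Node 0 (S = 125): V_0 = 1/1.07·[0.4571·0.0000 + 0.5429·13.0324] = 6.6119

£6.61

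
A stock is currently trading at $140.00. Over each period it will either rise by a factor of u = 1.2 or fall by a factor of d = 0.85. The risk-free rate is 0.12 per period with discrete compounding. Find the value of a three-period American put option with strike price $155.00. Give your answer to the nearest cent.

Risk-neutral probability p = (1 + 0.12 − 0.85)/(1.2 − 0.85) = 0.2700/0.3500 = 0.7714
Terminal stock prices: S_uuu = 241.9, S_uud = 171.4, S_udd = 121.4, S_ddd = 85.98
Terminal payoffs (K − S): max(-86.92, 0) = 0, max(-16.36, 0) = 0, max(33.62, 0) = 33.62, max(69.02, 0) = 69.02
Node uu (S = 201.6): continuation = 1/1.12·[0.7714·0.0000 + 0.2286·0.0000] = 0.0000; exercise value = 0.0000 ≤ continuation, so V_uu = 0.0000
Node ud (S = 142.8): continuation = 1/1.12·[0.7714·0.0000 + 0.2286·33.6200] = 6.8612; exercise value = 12.2000 > continuation, so V_ud = 12.2000 (exercise)
Node dd (S = 101.1): continuation = 1/1.12·[0.7714·33.6200 + 0.2286·69.0225] = 37.2429; exercise value = 53.8500 > continuation, so V_dd = 53.8500 (exercise)
Node u (S = 168): continuation = 1/1.12·[0.7714·0.0000 + 0.2286·12.2000] = 2.4898; exercise value = 0.0000 ≤ continuation, so V_u = 2.4898
Node d (S = 119): continuation = 1/1.12·[0.7714·12.2000 + 0.2286·53.8500] = 19.3929; exercise value = 36.0000 > continuation, so V_d = 36.0000 (exercise)
Node 0 (S = 140): continuation = 1/1.12·[0.7714·2.4898 + 0.2286·36.0000] = 9.0618; exercise value = 15.0000 > continuation, so V_0 = 15.0000 (exercise)

$15.00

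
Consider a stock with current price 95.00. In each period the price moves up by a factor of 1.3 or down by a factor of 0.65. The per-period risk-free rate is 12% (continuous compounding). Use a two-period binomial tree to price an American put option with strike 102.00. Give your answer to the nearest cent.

Risk-neutral probability p = (e^0.12 − 0.65)/(1.3 − 0.65) = 0.4775/0.6500 = 0.7346
Terminal stock prices: S_uu = 160.6, S_ud = 80.28, S_dd = 40.14
Terminal payoffs (K − S): max(-58.55, 0) = 0, max(21.72, 0) = 21.72, max(61.86, 0) = 61.86
Node u (S = 123.5): continuation = e^(−0.12)·[0.7346·0.0000 + 0.2654·21.7250] = 5.1136; exercise value = 0.0000 ≤ continuation, so V_u = 5.1136
Node d (S = 61.75): continuation = e^(−0.12)·[0.7346·21.7250 + 0.2654·61.8625] = 28.7159; exercise value = 40.2500 > continuation, so V_d = 40.2500 (exercise)
Node 0 (S = 95): continuation = e^(−0.12)·[0.7346·5.1136 + 0.2654·40.2500] = 12.8057; exercise value = 7.0000 ≤ continuation, so V_0 = 12.8057

12.81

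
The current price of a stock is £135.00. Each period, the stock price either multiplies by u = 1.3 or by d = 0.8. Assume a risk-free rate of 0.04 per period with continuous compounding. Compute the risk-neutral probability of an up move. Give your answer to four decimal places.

p = 0.4816

Risk-neutral probability p = (e^0.04 − 0.8)/(1.3 − 0.8) = 0.2408/0.5000 = 0.4816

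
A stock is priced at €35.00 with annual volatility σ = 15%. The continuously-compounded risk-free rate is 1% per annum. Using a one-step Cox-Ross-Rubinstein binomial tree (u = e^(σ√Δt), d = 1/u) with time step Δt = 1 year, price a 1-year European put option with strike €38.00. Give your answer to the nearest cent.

€3.93

CRR parameters: u = e^(σ√Δt) = e^(0.15·√1) = 1.1618, d = 1/u = 0.8607
Per-period rate: rΔt = 0.01·1 = 0.01, so R = e^0.01 = 1.0101
Risk-neutral probability p = (e^0.01 − 0.8607)/(1.1618 − 0.8607) = 0.1493/0.3011 = 0.4959
Terminal stock prices: S_u = 40.66, S_d = 30.12
Terminal payoffs (K − S): max(-2.664, 0) = 0, max(7.875, 0) = 7.875
Node 0 (S = 35): V_0 = e^(−0.01)·[0.4959·0.0000 + 0.5041·7.8752] = 3.9300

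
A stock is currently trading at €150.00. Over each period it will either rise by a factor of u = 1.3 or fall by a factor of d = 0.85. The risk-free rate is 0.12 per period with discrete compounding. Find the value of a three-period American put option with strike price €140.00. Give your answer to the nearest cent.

Risk-neutral probability p = (1 + 0.12 − 0.85)/(1.3 − 0.85) = 0.2700/0.4500 = 0.6000
Terminal stock prices: S_uuu = 329.6, S_uud = 215.5, S_udd = 140.9, S_ddd = 92.12
Terminal payoffs (K − S): max(-189.6, 0) = 0, max(-75.48, 0) = 0, max(-0.8875, 0) = 0, max(47.88, 0) = 47.88
Node uu (S = 253.5): continuation = 1/1.12·[0.6000·0.0000 + 0.4000·0.0000] = 0.0000; exercise value = 0.0000 ≤ continuation, so V_uu = 0.0000
Node ud (S = 165.8): continuation = 1/1.12·[0.6000·0.0000 + 0.4000·0.0000] = 0.0000; exercise value = 0.0000 ≤ continuation, so V_ud = 0.0000
Node dd (S = 108.4): continuation = 1/1.12·[0.6000·0.0000 + 0.4000·47.8813] = 17.1004; exercise value = 31.6250 > continuation, so V_dd = 31.6250 (exercise)
Node u (S = 195): continuation = 1/1.12·[0.6000·0.0000 + 0.4000·0.0000] = 0.0000; exercise value = 0.0000 ≤ continuation, so V_u = 0.0000
Node d (S = 127.5): continuation = 1/1.12·[0.6000·0.0000 + 0.4000·31.6250] = 11.2946; exercise value = 12.5000 > continuation, so V_d = 12.5000 (exercise)
Node 0 (S = 150): continuation = 1/1.12·[0.6000·0.0000 + 0.4000·12.5000] = 4.4643; exercise value = 0.0000 ≤ continuation, so V_0 = 4.4643

€4.46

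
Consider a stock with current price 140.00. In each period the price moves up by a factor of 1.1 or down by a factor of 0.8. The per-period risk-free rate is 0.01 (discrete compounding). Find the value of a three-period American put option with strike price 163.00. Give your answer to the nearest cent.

Risk-neutral probability p = (1 + 0.01 − 0.8)/(1.1 − 0.8) = 0.2100/0.3000 = 0.7000
Terminal stock prices: S_uuu = 186.3, S_uud = 135.5, S_udd = 98.56, S_ddd = 71.68
Terminal payoffs (K − S): max(-23.34, 0) = 0, max(27.48, 0) = 27.48, max(64.44, 0) = 64.44, max(91.32, 0) = 91.32
Node uu (S = 169.4): continuation = 1/1.01·[0.7000·0.0000 + 0.3000·27.4800] = 8.1624; exercise value = 0.0000 ≤ continuation, so V_uu = 8.1624
Node ud (S = 123.2): continuation = 1/1.01·[0.7000·27.4800 + 0.3000·64.4400] = 38.1861; exercise value = 39.8000 > continuation, so V_ud = 39.8000 (exercise)
Node dd (S = 89.6): continuation = 1/1.01·[0.7000·64.4400 + 0.3000·91.3200] = 71.7861; exercise value = 73.4000 > continuation, so V_dd = 73.4000 (exercise)
Node u (S = 154): continuation = 1/1.01·[0.7000·8.1624 + 0.3000·39.8000] = 17.4789; exercise value = 9.0000 ≤ continuation, so V_u = 17.4789
Node d (S = 112): continuation = 1/1.01·[0.7000·39.8000 + 0.3000·73.4000] = 49.3861; exercise value = 51.0000 > continuation, so V_d = 51.0000 (exercise)
Node 0 (S = 140): continuation = 1/1.01·[0.7000·17.4789 + 0.3000·51.0000] = 27.2626; exercise value = 23.0000 ≤ continuation, so V_0 = 27.2626

27.26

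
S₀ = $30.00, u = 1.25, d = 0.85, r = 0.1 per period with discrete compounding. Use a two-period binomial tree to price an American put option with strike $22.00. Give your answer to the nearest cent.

$0.04

Risk-neutral probability p = (1 + 0.1 − 0.85)/(1.25 − 0.85) = 0.2500/0.4000 = 0.6250
Terminal stock prices: S_uu = 46.88, S_ud = 31.88, S_dd = 21.67
Terminal payoffs (K − S): max(-24.88, 0) = 0, max(-9.875, 0) = 0, max(0.325, 0) = 0.325
Node u (S = 37.5): continuation = 1/1.1·[0.6250·0.0000 + 0.3750·0.0000] = 0.0000; exercise value = 0.0000 ≤ continuation, so V_u = 0.0000
Node d (S = 25.5): continuation = 1/1.1·[0.6250·0.0000 + 0.3750·0.3250] = 0.1108; exercise value = 0.0000 ≤ continuation, so V_d = 0.1108
Node 0 (S = 30): continuation = 1/1.1·[0.6250·0.0000 + 0.3750·0.1108] = 0.0378; exercise value = 0.0000 ≤ continuation, so V_0 = 0.0378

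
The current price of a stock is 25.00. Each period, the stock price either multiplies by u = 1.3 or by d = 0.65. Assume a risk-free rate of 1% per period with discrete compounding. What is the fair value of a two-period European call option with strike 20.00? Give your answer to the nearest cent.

7.24

Risk-neutral probability p = (1 + 0.01 − 0.65)/(1.3 − 0.65) = 0.3600/0.6500 = 0.5538
Terminal stock prices: S_uu = 42.25, S_ud = 21.12, S_dd = 10.56
Terminal payoffs (S − K): max(22.25, 0) = 22.25, max(1.125, 0) = 1.125, max(-9.437, 0) = 0
Node u (S = 32.5): V_u = 1/1.01·[0.5538·22.2500 + 0.4462·1.1250] = 12.6980
Node d (S = 16.25): V_d = 1/1.01·[0.5538·1.1250 + 0.4462·0.0000] = 0.6169
Node 0 (S = 25): V_0 = 1/1.01·[0.5538·12.6980 + 0.4462·0.6169] = 7.2356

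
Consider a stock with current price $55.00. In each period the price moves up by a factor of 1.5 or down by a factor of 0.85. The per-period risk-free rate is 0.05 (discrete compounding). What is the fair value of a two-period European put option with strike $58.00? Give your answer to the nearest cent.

$7.94

Risk-neutral probability p = (1 + 0.05 − 0.85)/(1.5 − 0.85) = 0.2000/0.6500 = 0.3077
Terminal stock prices: S_uu = 123.8, S_ud = 70.12, S_dd = 39.74
Terminal payoffs (K − S): max(-65.75, 0) = 0, max(-12.12, 0) = 0, max(18.26, 0) = 18.26
Node u (S = 82.5): V_u = 1/1.05·[0.3077·0.0000 + 0.6923·0.0000] = 0.0000
Node d (S = 46.75): V_d = 1/1.05·[0.3077·0.0000 + 0.6923·18.2625] = 12.0412
Node 0 (S = 55): V_0 = 1/1.05·[0.3077·0.0000 + 0.6923·12.0412] = 7.9393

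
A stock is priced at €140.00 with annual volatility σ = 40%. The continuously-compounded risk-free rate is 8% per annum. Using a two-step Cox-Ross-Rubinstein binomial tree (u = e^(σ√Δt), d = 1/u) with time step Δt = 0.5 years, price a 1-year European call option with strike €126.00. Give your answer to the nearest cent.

€34.37

CRR parameters: u = e^(σ√Δt) = e^(0.4·√0.5) = 1.3269, d = 1/u = 0.7536
Per-period rate: rΔt = 0.08·0.5 = 0.04, so R = e^0.04 = 1.0408
Risk-neutral probability p = (e^0.04 − 0.7536)/(1.3269 − 0.7536) = 0.2872/0.5733 = 0.5009
Terminal stock prices: S_uu = 246.5, S_ud = 140, S_dd = 79.52
Terminal payoffs (S − K): max(120.5, 0) = 120.5, max(14, 0) = 14, max(-46.48, 0) = 0
Node u (S = 185.8): V_u = e^(−0.04)·[0.5009·120.4916 + 0.4991·14.0000] = 64.7060
Node d (S = 105.5): V_d = e^(−0.04)·[0.5009·14.0000 + 0.4991·0.0000] = 6.7383
Node 0 (S = 140): V_0 = e^(−0.04)·[0.5009·64.7060 + 0.4991·6.7383] = 34.3743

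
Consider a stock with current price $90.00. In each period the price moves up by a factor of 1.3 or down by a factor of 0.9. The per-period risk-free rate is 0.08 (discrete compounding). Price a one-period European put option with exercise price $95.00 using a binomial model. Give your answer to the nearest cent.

$7.13

Risk-neutral probability p = (1 + 0.08 − 0.9)/(1.3 − 0.9) = 0.1800/0.4000 = 0.4500
Terminal stock prices: S_u = 117, S_d = 81
Terminal payoffs (K − S): max(-22, 0) = 0, max(14, 0) = 14
Node 0 (S = 90): V_0 = 1/1.08·[0.4500·0.0000 + 0.5500·14.0000] = 7.1296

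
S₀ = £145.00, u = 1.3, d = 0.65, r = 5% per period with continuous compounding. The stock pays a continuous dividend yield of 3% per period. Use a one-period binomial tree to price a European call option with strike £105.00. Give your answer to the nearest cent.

Per-period risk-free factor R = e^0.05 = 1.0513; dividend-adjusted growth = e^(0.05−0.03) = 1.0202.
Risk-neutral probability p = (1.0202 − 0.65)/(1.3 − 0.65) = 0.3702/0.6500 = 0.5695
Terminal stock prices: S_u = 188.5, S_d = 94.25
Terminal payoffs (S − K): max(83.5, 0) = 83.5, max(-10.75, 0) = 0
Node 0 (S = 145): V_0 = e^(−0.05)·[0.5695·83.5000 + 0.4305·0.0000] = 45.2373

£45.24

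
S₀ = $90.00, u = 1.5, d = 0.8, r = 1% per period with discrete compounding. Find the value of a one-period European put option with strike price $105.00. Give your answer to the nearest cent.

Risk-neutral probability p = (1 + 0.01 − 0.8)/(1.5 − 0.8) = 0.2100/0.7000 = 0.3000
Terminal stock prices: S_u = 135, S_d = 72
Terminal payoffs (K − S): max(-30, 0) = 0, max(33, 0) = 33
Node 0 (S = 90): V_0 = 1/1.01·[0.3000·0.0000 + 0.7000·33.0000] = 22.8713

$22.87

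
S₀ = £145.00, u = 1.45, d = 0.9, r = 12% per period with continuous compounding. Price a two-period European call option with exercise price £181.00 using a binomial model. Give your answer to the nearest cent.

£19.81

Risk-neutral probability p = (e^0.12 − 0.9)/(1.45 − 0.9) = 0.2275/0.5500 = 0.4136
Terminal stock prices: S_uu = 304.9, S_ud = 189.2, S_dd = 117.5
Terminal payoffs (S − K): max(123.9, 0) = 123.9, max(8.225, 0) = 8.225, max(-63.55, 0) = 0
Node u (S = 210.2): V_u = e^(−0.12)·[0.4136·123.8625 + 0.5864·8.2250] = 49.7174
Node d (S = 130.5): V_d = e^(−0.12)·[0.4136·8.2250 + 0.5864·0.0000] = 3.0174
Node 0 (S = 145): V_0 = e^(−0.12)·[0.4136·49.7174 + 0.5864·3.0174] = 19.8084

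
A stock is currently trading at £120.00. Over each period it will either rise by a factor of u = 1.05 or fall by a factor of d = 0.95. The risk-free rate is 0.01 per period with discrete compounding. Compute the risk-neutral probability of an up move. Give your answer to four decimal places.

p = 0.6000

Risk-neutral probability p = (1 + 0.01 − 0.95)/(1.05 − 0.95) = 0.0600/0.1000 = 0.6000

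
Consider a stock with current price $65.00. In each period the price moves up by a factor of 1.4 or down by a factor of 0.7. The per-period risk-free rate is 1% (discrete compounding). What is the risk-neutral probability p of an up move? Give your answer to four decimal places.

p = 0.4429

Risk-neutral probability p = (1 + 0.01 − 0.7)/(1.4 − 0.7) = 0.3100/0.7000 = 0.4429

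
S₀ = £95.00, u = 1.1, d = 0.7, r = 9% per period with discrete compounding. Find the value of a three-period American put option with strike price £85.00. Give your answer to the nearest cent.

£0.75

Risk-neutral probability p = (1 + 0.09 − 0.7)/(1.1 − 0.7) = 0.3900/0.4000 = 0.9750
Terminal stock prices: S_uuu = 126.4, S_uud = 80.47, S_udd = 51.2, S_ddd = 32.58
Terminal payoffs (K − S): max(-41.45, 0) = 0, max(4.535, 0) = 4.535, max(33.8, 0) = 33.8, max(52.42, 0) = 52.42
Node uu (S = 115): continuation = 1/1.09·[0.9750·0.0000 + 0.0250·4.5350] = 0.1040; exercise value = 0.0000 ≤ continuation, so V_uu = 0.1040
Node ud (S = 73.15): continuation = 1/1.09·[0.9750·4.5350 + 0.0250·33.7950] = 4.8317; exercise value = 11.8500 > continuation, so V_ud = 11.8500 (exercise)
Node dd (S = 46.55): continuation = 1/1.09·[0.9750·33.7950 + 0.0250·52.4150] = 31.4317; exercise value = 38.4500 > continuation, so V_dd = 38.4500 (exercise)
Node u (S = 104.5): continuation = 1/1.09·[0.9750·0.1040 + 0.0250·11.8500] = 0.3648; exercise value = 0.0000 ≤ continuation, so V_u = 0.3648
Node d (S = 66.5): continuation = 1/1.09·[0.9750·11.8500 + 0.0250·38.4500] = 11.4817; exercise value = 18.5000 > continuation, so V_d = 18.5000 (exercise)
Node 0 (S = 95): continuation = 1/1.09·[0.9750·0.3648 + 0.0250·18.5000] = 0.7506; exercise value = 0.0000 ≤ continuation, so V_0 = 0.7506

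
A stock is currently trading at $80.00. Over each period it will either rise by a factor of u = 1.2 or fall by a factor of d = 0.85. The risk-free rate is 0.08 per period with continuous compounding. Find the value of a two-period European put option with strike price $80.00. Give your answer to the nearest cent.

$2.10

Risk-neutral probability p = (e^0.08 − 0.85)/(1.2 − 0.85) = 0.2333/0.3500 = 0.6665
Terminal stock prices: S_uu = 115.2, S_ud = 81.6, S_dd = 57.8
Terminal payoffs (K − S): max(-35.2, 0) = 0, max(-1.6, 0) = 0, max(22.2, 0) = 22.2
Node u (S = 96): V_u = e^(−0.08)·[0.6665·0.0000 + 0.3335·0.0000] = 0.0000
Node d (S = 68): V_d = e^(−0.08)·[0.6665·0.0000 + 0.3335·22.2000] = 6.8338
Node 0 (S = 80): V_0 = e^(−0.08)·[0.6665·0.0000 + 0.3335·6.8338] = 2.1036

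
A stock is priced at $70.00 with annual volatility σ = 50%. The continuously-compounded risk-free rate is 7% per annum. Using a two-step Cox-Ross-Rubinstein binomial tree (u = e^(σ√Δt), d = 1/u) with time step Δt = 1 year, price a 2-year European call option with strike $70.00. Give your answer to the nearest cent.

CRR parameters: u = e^(σ√Δt) = e^(0.5·√1) = 1.6487, d = 1/u = 0.6065
Per-period rate: rΔt = 0.07·1 = 0.07, so R = e^0.07 = 1.0725
Risk-neutral probability p = (e^0.07 − 0.6065)/(1.6487 − 0.6065) = 0.4660/1.0422 = 0.4471
Terminal stock prices: S_uu = 190.3, S_ud = 70, S_dd = 25.75
Terminal payoffs (S − K): max(120.3, 0) = 120.3, max(0, 0) = 0, max(-44.25, 0) = 0
Node u (S = 115.4): V_u = e^(−0.07)·[0.4471·120.2797 + 0.5529·0.0000] = 50.1429
Node d (S = 42.46): V_d = e^(−0.07)·[0.4471·0.0000 + 0.5529·0.0000] = 0.0000
Node 0 (S = 70): V_0 = e^(−0.07)·[0.4471·50.1429 + 0.5529·0.0000] = 20.9039

$20.90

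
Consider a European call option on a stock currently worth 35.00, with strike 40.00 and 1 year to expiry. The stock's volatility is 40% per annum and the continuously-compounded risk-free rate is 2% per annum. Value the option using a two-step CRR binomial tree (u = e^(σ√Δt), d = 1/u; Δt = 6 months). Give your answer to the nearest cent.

CRR parameters: u = e^(σ√Δt) = e^(0.4·√0.5) = 1.3269, d = 1/u = 0.7536
Per-period rate: rΔt = 0.02·0.5 = 0.01, so R = e^0.01 = 1.0101
Risk-neutral probability p = (e^0.01 − 0.7536)/(1.3269 − 0.7536) = 0.2564/0.5733 = 0.4473
Terminal stock prices: S_uu = 61.62, S_ud = 35, S_dd = 19.88
Terminal payoffs (S − K): max(21.62, 0) = 21.62, max(-5, 0) = 0, max(-20.12, 0) = 0
Node u (S = 46.44): V_u = e^(−0.01)·[0.4473·21.6229 + 0.5527·0.0000] = 9.5754
Node d (S = 26.38): V_d = e^(−0.01)·[0.4473·0.0000 + 0.5527·0.0000] = 0.0000
Node 0 (S = 35): V_0 = e^(−0.01)·[0.4473·9.5754 + 0.5527·0.0000] = 4.2404

4.24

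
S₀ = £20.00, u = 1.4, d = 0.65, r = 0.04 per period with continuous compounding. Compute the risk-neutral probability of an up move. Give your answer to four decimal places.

p = 0.5211

Risk-neutral probability p = (e^0.04 − 0.65)/(1.4 − 0.65) = 0.3908/0.7500 = 0.5211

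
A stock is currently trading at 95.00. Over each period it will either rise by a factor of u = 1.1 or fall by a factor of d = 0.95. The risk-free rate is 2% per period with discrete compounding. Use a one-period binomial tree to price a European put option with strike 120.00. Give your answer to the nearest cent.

22.65

Risk-neutral probability p = (1 + 0.02 − 0.95)/(1.1 − 0.95) = 0.0700/0.1500 = 0.4667
Terminal stock prices: S_u = 104.5, S_d = 90.25
Terminal payoffs (K − S): max(15.5, 0) = 15.5, max(29.75, 0) = 29.75
Node 0 (S = 95): V_0 = 1/1.02·[0.4667·15.5000 + 0.5333·29.7500] = 22.6471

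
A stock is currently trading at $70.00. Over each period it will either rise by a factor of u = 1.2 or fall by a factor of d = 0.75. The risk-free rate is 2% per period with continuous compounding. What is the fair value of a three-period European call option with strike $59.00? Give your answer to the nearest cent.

Risk-neutral probability p = (e^0.02 − 0.75)/(1.2 − 0.75) = 0.2702/0.4500 = 0.6004
Terminal stock prices: S_uuu = 121, S_uud = 75.6, S_udd = 47.25, S_ddd = 29.53
Terminal payoffs (S − K): max(61.96, 0) = 61.96, max(16.6, 0) = 16.6, max(-11.75, 0) = 0, max(-29.47, 0) = 0
Node uu (S = 100.8): V_uu = e^(−0.02)·[0.6004·61.9600 + 0.3996·16.6000] = 42.9683
Node ud (S = 63): V_ud = e^(−0.02)·[0.6004·16.6000 + 0.3996·0.0000] = 9.7701
Node dd (S = 39.38): V_dd = e^(−0.02)·[0.6004·0.0000 + 0.3996·0.0000] = 0.0000
Node u (S = 84): V_u = e^(−0.02)·[0.6004·42.9683 + 0.3996·9.7701] = 29.1157
Node d (S = 52.5): V_d = e^(−0.02)·[0.6004·9.7701 + 0.3996·0.0000] = 5.7502
Node 0 (S = 70): V_0 = e^(−0.02)·[0.6004·29.1157 + 0.3996·5.7502] = 19.3883

$19.39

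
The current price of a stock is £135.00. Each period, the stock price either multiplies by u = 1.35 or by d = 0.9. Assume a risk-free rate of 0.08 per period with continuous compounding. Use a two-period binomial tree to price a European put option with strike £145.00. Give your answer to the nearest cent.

£10.67

Risk-neutral probability p = (e^0.08 − 0.9)/(1.35 − 0.9) = 0.1833/0.4500 = 0.4073
Terminal stock prices: S_uu = 246, S_ud = 164, S_dd = 109.4
Terminal payoffs (K − S): max(-101, 0) = 0, max(-19.03, 0) = 0, max(35.65, 0) = 35.65
Node u (S = 182.2): V_u = e^(−0.08)·[0.4073·0.0000 + 0.5927·0.0000] = 0.0000
Node d (S = 121.5): V_d = e^(−0.08)·[0.4073·0.0000 + 0.5927·35.6500] = 19.5051
Node 0 (S = 135): V_0 = e^(−0.08)·[0.4073·0.0000 + 0.5927·19.5051] = 10.6717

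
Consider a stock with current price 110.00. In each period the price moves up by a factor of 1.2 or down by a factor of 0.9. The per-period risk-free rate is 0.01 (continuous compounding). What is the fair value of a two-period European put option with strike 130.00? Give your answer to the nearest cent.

Risk-neutral probability p = (e^0.01 − 0.9)/(1.2 − 0.9) = 0.1101/0.3000 = 0.3668
Terminal stock prices: S_uu = 158.4, S_ud = 118.8, S_dd = 89.1
Terminal payoffs (K − S): max(-28.4, 0) = 0, max(11.2, 0) = 11.2, max(40.9, 0) = 40.9
Node u (S = 132): V_u = e^(−0.01)·[0.3668·0.0000 + 0.6332·11.2000] = 7.0209
Node d (S = 99): V_d = e^(−0.01)·[0.3668·11.2000 + 0.6332·40.9000] = 29.7065
Node 0 (S = 110): V_0 = e^(−0.01)·[0.3668·7.0209 + 0.6332·29.7065] = 21.1719

21.17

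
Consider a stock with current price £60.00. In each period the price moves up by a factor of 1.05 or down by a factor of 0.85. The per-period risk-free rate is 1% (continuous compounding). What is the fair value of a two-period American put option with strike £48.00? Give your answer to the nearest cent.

£0.18

Risk-neutral probability p = (e^0.01 − 0.85)/(1.05 − 0.85) = 0.1601/0.2000 = 0.8003
Terminal stock prices: S_uu = 66.15, S_ud = 53.55, S_dd = 43.35
Terminal payoffs (K − S): max(-18.15, 0) = 0, max(-5.55, 0) = 0, max(4.65, 0) = 4.65
Node u (S = 63): continuation = e^(−0.01)·[0.8003·0.0000 + 0.1997·0.0000] = 0.0000; exercise value = 0.0000 ≤ continuation, so V_u = 0.0000
Node d (S = 51): continuation = e^(−0.01)·[0.8003·0.0000 + 0.1997·4.6500] = 0.9196; exercise value = 0.0000 ≤ continuation, so V_d = 0.9196
Node 0 (S = 60): continuation = e^(−0.01)·[0.8003·0.0000 + 0.1997·0.9196] = 0.1819; exercise value = 0.0000 ≤ continuation, so V_0 = 0.1819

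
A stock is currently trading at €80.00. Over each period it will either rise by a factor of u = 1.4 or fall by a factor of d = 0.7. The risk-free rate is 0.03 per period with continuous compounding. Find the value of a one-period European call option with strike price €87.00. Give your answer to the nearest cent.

€11.45

Risk-neutral probability p = (e^0.03 − 0.7)/(1.4 − 0.7) = 0.3305/0.7000 = 0.4721
Terminal stock prices: S_u = 112, S_d = 56
Terminal payoffs (S − K): max(25, 0) = 25, max(-31, 0) = 0
Node 0 (S = 80): V_0 = e^(−0.03)·[0.4721·25.0000 + 0.5279·0.0000] = 11.4531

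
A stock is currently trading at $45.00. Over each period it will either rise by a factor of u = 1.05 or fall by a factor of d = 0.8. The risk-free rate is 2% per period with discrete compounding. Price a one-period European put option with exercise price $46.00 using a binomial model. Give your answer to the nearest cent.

$1.18

Risk-neutral probability p = (1 + 0.02 − 0.8)/(1.05 − 0.8) = 0.2200/0.2500 = 0.8800
Terminal stock prices: S_u = 47.25, S_d = 36
Terminal payoffs (K − S): max(-1.25, 0) = 0, max(10, 0) = 10
Node 0 (S = 45): V_0 = 1/1.02·[0.8800·0.0000 + 0.1200·10.0000] = 1.1765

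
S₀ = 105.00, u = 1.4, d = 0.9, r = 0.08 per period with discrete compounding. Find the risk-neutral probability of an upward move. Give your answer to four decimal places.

Risk-neutral probability p = (1 + 0.08 − 0.9)/(1.4 − 0.9) = 0.1800/0.5000 = 0.3600

p = 0.3600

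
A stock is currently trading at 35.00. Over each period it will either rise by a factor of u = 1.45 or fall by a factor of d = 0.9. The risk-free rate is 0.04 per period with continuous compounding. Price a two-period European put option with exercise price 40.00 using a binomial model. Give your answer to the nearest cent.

5.95

Risk-neutral probability p = (e^0.04 − 0.9)/(1.45 − 0.9) = 0.1408/0.5500 = 0.2560
Terminal stock prices: S_uu = 73.59, S_ud = 45.68, S_dd = 28.35
Terminal payoffs (K − S): max(-33.59, 0) = 0, max(-5.675, 0) = 0, max(11.65, 0) = 11.65
Node u (S = 50.75): V_u = e^(−0.04)·[0.2560·0.0000 + 0.7440·0.0000] = 0.0000
Node d (S = 31.5): V_d = e^(−0.04)·[0.2560·0.0000 + 0.7440·11.6500] = 8.3275
Node 0 (S = 35): V_0 = e^(−0.04)·[0.2560·0.0000 + 0.7440·8.3275] = 5.9526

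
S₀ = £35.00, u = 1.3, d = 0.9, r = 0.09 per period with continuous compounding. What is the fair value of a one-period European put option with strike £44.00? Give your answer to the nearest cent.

Risk-neutral probability p = (e^0.09 − 0.9)/(1.3 − 0.9) = 0.1942/0.4000 = 0.4854
Terminal stock prices: S_u = 45.5, S_d = 31.5
Terminal payoffs (K − S): max(-1.5, 0) = 0, max(12.5, 0) = 12.5
Node 0 (S = 35): V_0 = e^(−0.09)·[0.4854·0.0000 + 0.5146·12.5000] = 5.8785

£5.88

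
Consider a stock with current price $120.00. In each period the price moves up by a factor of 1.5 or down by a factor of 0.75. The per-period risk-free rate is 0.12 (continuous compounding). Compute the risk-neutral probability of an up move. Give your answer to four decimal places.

Risk-neutral probability p = (e^0.12 − 0.75)/(1.5 − 0.75) = 0.3775/0.7500 = 0.5033

p = 0.5033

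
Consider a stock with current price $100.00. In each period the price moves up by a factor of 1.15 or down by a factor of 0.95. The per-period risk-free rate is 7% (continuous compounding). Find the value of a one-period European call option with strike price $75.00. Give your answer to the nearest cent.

$30.07

Risk-neutral probability p = (e^0.07 − 0.95)/(1.15 − 0.95) = 0.1225/0.2000 = 0.6125
Terminal stock prices: S_u = 115, S_d = 95
Terminal payoffs (S − K): max(40, 0) = 40, max(20, 0) = 20
Node 0 (S = 100): V_0 = e^(−0.07)·[0.6125·40.0000 + 0.3875·20.0000] = 30.0705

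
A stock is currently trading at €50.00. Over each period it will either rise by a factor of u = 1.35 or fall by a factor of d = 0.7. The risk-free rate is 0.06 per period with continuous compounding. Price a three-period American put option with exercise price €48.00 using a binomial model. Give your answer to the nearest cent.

Risk-neutral probability p = (e^0.06 − 0.7)/(1.35 − 0.7) = 0.3618/0.6500 = 0.5567
Terminal stock prices: S_uuu = 123, S_uud = 63.79, S_udd = 33.07, S_ddd = 17.15
Terminal payoffs (K − S): max(-75.02, 0) = 0, max(-15.79, 0) = 0, max(14.93, 0) = 14.93, max(30.85, 0) = 30.85
Node uu (S = 91.13): continuation = e^(−0.06)·[0.5567·0.0000 + 0.4433·0.0000] = 0.0000; exercise value = 0.0000 ≤ continuation, so V_uu = 0.0000
Node ud (S = 47.25): continuation = e^(−0.06)·[0.5567·0.0000 + 0.4433·14.9250] = 6.2314; exercise value = 0.7500 ≤ continuation, so V_ud = 6.2314
Node dd (S = 24.5): continuation = e^(−0.06)·[0.5567·14.9250 + 0.4433·30.8500] = 20.7047; exercise value = 23.5000 > continuation, so V_dd = 23.5000 (exercise)
Node u (S = 67.5): continuation = e^(−0.06)·[0.5567·0.0000 + 0.4433·6.2314] = 2.6017; exercise value = 0.0000 ≤ continuation, so V_u = 2.6017
Node d (S = 35): continuation = e^(−0.06)·[0.5567·6.2314 + 0.4433·23.5000] = 13.0783; exercise value = 13.0000 ≤ continuation, so V_d = 13.0783
Node 0 (S = 50): continuation = e^(−0.06)·[0.5567·2.6017 + 0.4433·13.0783] = 6.8243; exercise value = 0.0000 ≤ continuation, so V_0 = 6.8243

€6.82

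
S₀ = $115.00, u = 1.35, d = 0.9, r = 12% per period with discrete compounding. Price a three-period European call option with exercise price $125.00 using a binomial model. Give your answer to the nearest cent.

Risk-neutral probability p = (1 + 0.12 − 0.9)/(1.35 − 0.9) = 0.2200/0.4500 = 0.4889
Terminal stock prices: S_uuu = 282.9, S_uud = 188.6, S_udd = 125.8, S_ddd = 83.84
Terminal payoffs (S − K): max(157.9, 0) = 157.9, max(63.63, 0) = 63.63, max(0.7525, 0) = 0.7525, max(-41.16, 0) = 0
Node uu (S = 209.6): V_uu = 1/1.12·[0.4889·157.9431 + 0.5111·63.6288] = 97.9804
Node ud (S = 139.7): V_ud = 1/1.12·[0.4889·63.6288 + 0.5111·0.7525] = 28.1179
Node dd (S = 93.15): V_dd = 1/1.12·[0.4889·0.7525 + 0.5111·0.0000] = 0.3285
Node u (S = 155.2): V_u = 1/1.12·[0.4889·97.9804 + 0.5111·28.1179] = 55.6008
Node d (S = 103.5): V_d = 1/1.12·[0.4889·28.1179 + 0.5111·0.3285] = 12.4236
Node 0 (S = 115): V_0 = 1/1.12·[0.4889·55.6008 + 0.5111·12.4236] = 29.9397

$29.94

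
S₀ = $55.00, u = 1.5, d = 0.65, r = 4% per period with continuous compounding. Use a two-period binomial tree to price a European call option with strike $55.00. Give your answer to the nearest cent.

Risk-neutral probability p = (e^0.04 − 0.65)/(1.5 − 0.65) = 0.3908/0.8500 = 0.4598
Terminal stock prices: S_uu = 123.8, S_ud = 53.62, S_dd = 23.24
Terminal payoffs (S − K): max(68.75, 0) = 68.75, max(-1.375, 0) = 0, max(-31.76, 0) = 0
Node u (S = 82.5): V_u = e^(−0.04)·[0.4598·68.7500 + 0.5402·0.0000] = 30.3703
Node d (S = 35.75): V_d = e^(−0.04)·[0.4598·0.0000 + 0.5402·0.0000] = 0.0000
Node 0 (S = 55): V_0 = e^(−0.04)·[0.4598·30.3703 + 0.5402·0.0000] = 13.4160

$13.42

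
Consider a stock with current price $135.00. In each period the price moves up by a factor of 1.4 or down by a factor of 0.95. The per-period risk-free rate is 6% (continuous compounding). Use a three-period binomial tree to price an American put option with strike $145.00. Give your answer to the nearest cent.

Risk-neutral probability p = (e^0.06 − 0.95)/(1.4 − 0.95) = 0.1118/0.4500 = 0.2485
Terminal stock prices: S_uuu = 370.4, S_uud = 251.4, S_udd = 170.6, S_ddd = 115.7
Terminal payoffs (K − S): max(-225.4, 0) = 0, max(-106.4, 0) = 0, max(-25.57, 0) = 0, max(29.25, 0) = 29.25
Node uu (S = 264.6): continuation = e^(−0.06)·[0.2485·0.0000 + 0.7515·0.0000] = 0.0000; exercise value = 0.0000 ≤ continuation, so V_uu = 0.0000
Node ud (S = 179.5): continuation = e^(−0.06)·[0.2485·0.0000 + 0.7515·0.0000] = 0.0000; exercise value = 0.0000 ≤ continuation, so V_ud = 0.0000
Node dd (S = 121.8): continuation = e^(−0.06)·[0.2485·0.0000 + 0.7515·29.2544] = 20.7037; exercise value = 23.1625 > continuation, so V_dd = 23.1625 (exercise)
Node u (S = 189): continuation = e^(−0.06)·[0.2485·0.0000 + 0.7515·0.0000] = 0.0000; exercise value = 0.0000 ≤ continuation, so V_u = 0.0000
Node d (S = 128.2): continuation = e^(−0.06)·[0.2485·0.0000 + 0.7515·23.1625] = 16.3924; exercise value = 16.7500 > continuation, so V_d = 16.7500 (exercise)
Node 0 (S = 135): continuation = e^(−0.06)·[0.2485·0.0000 + 0.7515·16.7500] = 11.8542; exercise value = 10.0000 ≤ continuation, so V_0 = 11.8542

$11.85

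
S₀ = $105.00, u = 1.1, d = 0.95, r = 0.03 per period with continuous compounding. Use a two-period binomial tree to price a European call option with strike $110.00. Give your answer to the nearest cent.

Risk-neutral probability p = (e^0.03 − 0.95)/(1.1 − 0.95) = 0.0805/0.1500 = 0.5364
Terminal stock prices: S_uu = 127.1, S_ud = 109.7, S_dd = 94.76
Terminal payoffs (S − K): max(17.05, 0) = 17.05, max(-0.275, 0) = 0, max(-15.24, 0) = 0
Node u (S = 115.5): V_u = e^(−0.03)·[0.5364·17.0500 + 0.4636·0.0000] = 8.8747
Node d (S = 99.75): V_d = e^(−0.03)·[0.5364·0.0000 + 0.4636·0.0000] = 0.0000
Node 0 (S = 105): V_0 = e^(−0.03)·[0.5364·8.8747 + 0.4636·0.0000] = 4.6194

$4.62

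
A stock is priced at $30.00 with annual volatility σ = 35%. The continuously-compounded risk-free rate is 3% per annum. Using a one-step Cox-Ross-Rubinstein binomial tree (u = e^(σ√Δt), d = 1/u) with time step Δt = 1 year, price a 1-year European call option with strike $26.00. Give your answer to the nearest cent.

CRR parameters: u = e^(σ√Δt) = e^(0.35·√1) = 1.4191, d = 1/u = 0.7047
Per-period rate: rΔt = 0.03·1 = 0.03, so R = e^0.03 = 1.0305
Risk-neutral probability p = (e^0.03 − 0.7047)/(1.4191 − 0.7047) = 0.3258/0.7144 = 0.4560
Terminal stock prices: S_u = 42.57, S_d = 21.14
Terminal payoffs (S − K): max(16.57, 0) = 16.57, max(-4.859, 0) = 0
Node 0 (S = 30): V_0 = e^(−0.03)·[0.4560·16.5720 + 0.5440·0.0000] = 7.3337

$7.33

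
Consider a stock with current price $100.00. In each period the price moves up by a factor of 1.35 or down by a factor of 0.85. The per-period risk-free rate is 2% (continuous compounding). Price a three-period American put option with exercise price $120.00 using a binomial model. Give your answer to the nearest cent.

$26.23

Risk-neutral probability p = (e^0.02 − 0.85)/(1.35 − 0.85) = 0.1702/0.5000 = 0.3404
Terminal stock prices: S_uuu = 246, S_uud = 154.9, S_udd = 97.54, S_ddd = 61.41
Terminal payoffs (K − S): max(-126, 0) = 0, max(-34.91, 0) = 0, max(22.46, 0) = 22.46, max(58.59, 0) = 58.59
Node uu (S = 182.3): continuation = e^(−0.02)·[0.3404·0.0000 + 0.6596·0.0000] = 0.0000; exercise value = 0.0000 ≤ continuation, so V_uu = 0.0000
Node ud (S = 114.8): continuation = e^(−0.02)·[0.3404·0.0000 + 0.6596·22.4625] = 14.5228; exercise value = 5.2500 ≤ continuation, so V_ud = 14.5228
Node dd (S = 72.25): continuation = e^(−0.02)·[0.3404·22.4625 + 0.6596·58.5875] = 45.3738; exercise value = 47.7500 > continuation, so V_dd = 47.7500 (exercise)
Node u (S = 135): continuation = e^(−0.02)·[0.3404·0.0000 + 0.6596·14.5228] = 9.3895; exercise value = 0.0000 ≤ continuation, so V_u = 9.3895
Node d (S = 85): continuation = e^(−0.02)·[0.3404·14.5228 + 0.6596·47.7500] = 35.7178; exercise value = 35.0000 ≤ continuation, so V_d = 35.7178
Node 0 (S = 100): continuation = e^(−0.02)·[0.3404·9.3895 + 0.6596·35.7178] = 26.2258; exercise value = 20.0000 ≤ continuation, so V_0 = 26.2258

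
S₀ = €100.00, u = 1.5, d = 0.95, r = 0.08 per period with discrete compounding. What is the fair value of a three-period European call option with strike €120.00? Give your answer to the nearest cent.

Risk-neutral probability p = (1 + 0.08 − 0.95)/(1.5 − 0.95) = 0.1300/0.5500 = 0.2364
Terminal stock prices: S_uuu = 337.5, S_uud = 213.8, S_udd = 135.4, S_ddd = 85.74
Terminal payoffs (S − K): max(217.5, 0) = 217.5, max(93.75, 0) = 93.75, max(15.38, 0) = 15.38, max(-34.26, 0) = 0
Node uu (S = 225): V_uu = 1/1.08·[0.2364·217.5000 + 0.7636·93.7500] = 113.8889
Node ud (S = 142.5): V_ud = 1/1.08·[0.2364·93.7500 + 0.7636·15.3750] = 31.3889
Node dd (S = 90.25): V_dd = 1/1.08·[0.2364·15.3750 + 0.7636·0.0000] = 3.3649
Node u (S = 150): V_u = 1/1.08·[0.2364·113.8889 + 0.7636·31.3889] = 47.1193
Node d (S = 95): V_d = 1/1.08·[0.2364·31.3889 + 0.7636·3.3649] = 9.2488
Node 0 (S = 100): V_0 = 1/1.08·[0.2364·47.1193 + 0.7636·9.2488] = 16.8519

€16.85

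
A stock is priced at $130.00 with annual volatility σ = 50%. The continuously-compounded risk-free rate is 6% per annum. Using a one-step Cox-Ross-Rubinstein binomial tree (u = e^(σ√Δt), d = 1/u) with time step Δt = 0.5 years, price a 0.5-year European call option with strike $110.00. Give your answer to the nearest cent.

CRR parameters: u = e^(σ√Δt) = e^(0.5·√0.5) = 1.4241, d = 1/u = 0.7022
Per-period rate: rΔt = 0.06·0.5 = 0.03, so R = e^0.03 = 1.0305
Risk-neutral probability p = (e^0.03 − 0.7022)/(1.4241 − 0.7022) = 0.3283/0.7219 = 0.4547
Terminal stock prices: S_u = 185.1, S_d = 91.28
Terminal payoffs (S − K): max(75.14, 0) = 75.14, max(-18.72, 0) = 0
Node 0 (S = 130): V_0 = e^(−0.03)·[0.4547·75.1355 + 0.5453·0.0000] = 33.1548

$33.15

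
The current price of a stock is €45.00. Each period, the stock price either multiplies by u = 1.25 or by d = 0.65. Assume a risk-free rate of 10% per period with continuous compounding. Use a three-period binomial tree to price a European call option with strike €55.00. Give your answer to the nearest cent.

Risk-neutral probability p = (e^0.1 − 0.65)/(1.25 − 0.65) = 0.4552/0.6000 = 0.7586
Terminal stock prices: S_uuu = 87.89, S_uud = 45.7, S_udd = 23.77, S_ddd = 12.36
Terminal payoffs (S − K): max(32.89, 0) = 32.89, max(-9.297, 0) = 0, max(-31.23, 0) = 0, max(-42.64, 0) = 0
Node uu (S = 70.31): V_uu = e^(−0.1)·[0.7586·32.8906 + 0.2414·0.0000] = 22.5770
Node ud (S = 36.56): V_ud = e^(−0.1)·[0.7586·0.0000 + 0.2414·0.0000] = 0.0000
Node dd (S = 19.01): V_dd = e^(−0.1)·[0.7586·0.0000 + 0.2414·0.0000] = 0.0000
Node u (S = 56.25): V_u = e^(−0.1)·[0.7586·22.5770 + 0.2414·0.0000] = 15.4974
Node d (S = 29.25): V_d = e^(−0.1)·[0.7586·0.0000 + 0.2414·0.0000] = 0.0000
Node 0 (S = 45): V_0 = e^(−0.1)·[0.7586·15.4974 + 0.2414·0.0000] = 10.6378

€10.64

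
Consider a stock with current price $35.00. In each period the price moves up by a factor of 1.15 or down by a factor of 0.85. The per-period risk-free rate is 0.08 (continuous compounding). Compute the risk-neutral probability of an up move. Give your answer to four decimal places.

p = 0.7776

Risk-neutral probability p = (e^0.08 − 0.85)/(1.15 − 0.85) = 0.2333/0.3000 = 0.7776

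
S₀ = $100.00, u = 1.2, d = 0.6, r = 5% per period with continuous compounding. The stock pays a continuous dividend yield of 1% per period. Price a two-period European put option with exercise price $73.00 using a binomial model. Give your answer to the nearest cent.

$2.71

Per-period risk-free factor R = e^0.05 = 1.0513; dividend-adjusted growth = e^(0.05−0.01) = 1.0408.
Risk-neutral probability p = (1.0408 − 0.6)/(1.2 − 0.6) = 0.4408/0.6000 = 0.7347
Terminal stock prices: S_uu = 144, S_ud = 72, S_dd = 36
Terminal payoffs (K − S): max(-71, 0) = 0, max(1, 0) = 1, max(37, 0) = 37
Node u (S = 120): V_u = e^(−0.05)·[0.7347·0.0000 + 0.2653·1.0000] = 0.2524
Node d (S = 60): V_d = e^(−0.05)·[0.7347·1.0000 + 0.2653·37.0000] = 10.0368
Node 0 (S = 100): V_0 = e^(−0.05)·[0.7347·0.2524 + 0.2653·10.0368] = 2.7094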